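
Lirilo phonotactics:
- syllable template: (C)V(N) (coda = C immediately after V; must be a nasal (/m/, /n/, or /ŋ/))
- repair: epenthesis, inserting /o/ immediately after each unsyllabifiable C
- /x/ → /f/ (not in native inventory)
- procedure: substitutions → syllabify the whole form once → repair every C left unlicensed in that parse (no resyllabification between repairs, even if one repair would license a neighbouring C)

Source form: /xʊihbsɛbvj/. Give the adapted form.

Substitution: /x/ → /f/, giving /fʊihbsɛbvj/.
Syllabifying with onset maximization leaves /h/, /b/, /b/, /v/, /j/ stranded (only a nasal (/m/, /n/, or /ŋ/) is licensed in coda position; onsets are limited to one consonant).
Epenthesis after each stranded consonant: /h/ → /ho/, /b/ → /bo/, /b/ → /bo/, /v/ → /vo/, /j/ → /jo/.

fʊihobosɛbovojo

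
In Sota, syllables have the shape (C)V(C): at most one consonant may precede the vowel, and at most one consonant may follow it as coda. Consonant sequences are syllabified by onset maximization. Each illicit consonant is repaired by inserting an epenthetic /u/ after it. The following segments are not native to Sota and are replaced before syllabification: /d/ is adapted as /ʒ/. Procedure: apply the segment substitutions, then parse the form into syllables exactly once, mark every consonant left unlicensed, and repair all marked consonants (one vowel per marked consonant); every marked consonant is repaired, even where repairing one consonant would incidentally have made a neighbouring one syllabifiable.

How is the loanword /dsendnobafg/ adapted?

ʒusenʒunobafgu

Substitution: /d/ → /ʒ/, giving /ʒsenʒnobafg/.
Syllabifying with onset maximization leaves /ʒ/, /ʒ/, /g/ stranded (at most one coda consonant is licensed; onsets are limited to one consonant).
Epenthesis after each stranded consonant: /ʒ/ → /ʒu/, /ʒ/ → /ʒu/, /g/ → /gu/.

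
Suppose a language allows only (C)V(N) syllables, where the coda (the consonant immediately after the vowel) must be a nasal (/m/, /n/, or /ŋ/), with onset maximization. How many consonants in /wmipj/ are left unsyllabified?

3

The consonants /w/, /p/, /j/ cannot be parsed into a legal (C)V(N) syllable (only a nasal (/m/, /n/, or /ŋ/) is licensed in coda position; onsets are limited to one consonant).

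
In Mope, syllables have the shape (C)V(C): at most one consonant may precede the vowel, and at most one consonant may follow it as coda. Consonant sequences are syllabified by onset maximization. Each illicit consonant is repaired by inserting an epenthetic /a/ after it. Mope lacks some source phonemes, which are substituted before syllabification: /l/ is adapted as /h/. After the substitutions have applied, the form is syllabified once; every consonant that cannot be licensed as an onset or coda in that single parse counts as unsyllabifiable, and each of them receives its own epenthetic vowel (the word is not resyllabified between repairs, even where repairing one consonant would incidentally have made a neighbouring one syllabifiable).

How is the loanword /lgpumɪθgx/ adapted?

hagapumɪθgaxa

Substitution: /l/ → /h/, giving /hgpumɪθgx/.
The consonants /h/, /g/, /g/, /x/ cannot be parsed into a legal (C)V(C) syllable (at most one coda consonant is licensed; onsets are limited to one consonant).
Each unlicensed consonant becomes the onset of a new syllable: /h/ → /ha/, /g/ → /ga/, /g/ → /ga/, /x/ → /xa/.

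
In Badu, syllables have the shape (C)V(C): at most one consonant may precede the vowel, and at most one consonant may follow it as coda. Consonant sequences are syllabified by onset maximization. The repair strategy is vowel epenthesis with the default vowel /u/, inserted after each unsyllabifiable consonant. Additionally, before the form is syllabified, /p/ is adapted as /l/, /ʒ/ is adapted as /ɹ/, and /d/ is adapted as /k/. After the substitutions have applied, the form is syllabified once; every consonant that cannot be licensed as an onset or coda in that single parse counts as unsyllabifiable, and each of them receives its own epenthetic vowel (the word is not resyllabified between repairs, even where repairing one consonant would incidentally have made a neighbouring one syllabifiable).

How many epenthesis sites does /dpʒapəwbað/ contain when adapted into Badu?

2

After substitution the input is /klɹaləwbað/.
The unsyllabifiable consonants are /k/, /l/; each receives one epenthetic vowel.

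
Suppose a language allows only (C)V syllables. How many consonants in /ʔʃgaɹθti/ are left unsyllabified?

4

Under (C)V, the unsyllabifiable consonants are /ʔ/, /ʃ/, /ɹ/, /θ/ (no codas are permitted; onsets are limited to one consonant).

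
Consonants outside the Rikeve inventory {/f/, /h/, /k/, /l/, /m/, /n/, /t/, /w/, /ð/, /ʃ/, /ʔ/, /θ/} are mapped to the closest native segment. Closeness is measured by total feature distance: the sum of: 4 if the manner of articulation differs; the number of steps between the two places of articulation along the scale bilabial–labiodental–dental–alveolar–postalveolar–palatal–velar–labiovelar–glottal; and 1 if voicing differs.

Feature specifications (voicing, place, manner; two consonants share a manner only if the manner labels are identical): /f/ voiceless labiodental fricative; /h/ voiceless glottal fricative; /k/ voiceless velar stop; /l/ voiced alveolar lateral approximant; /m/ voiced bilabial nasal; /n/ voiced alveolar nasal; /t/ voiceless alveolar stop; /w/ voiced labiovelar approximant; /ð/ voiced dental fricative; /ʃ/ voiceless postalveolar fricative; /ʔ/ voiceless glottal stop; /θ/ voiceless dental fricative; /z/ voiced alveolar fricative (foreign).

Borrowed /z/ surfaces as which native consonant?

ð

/ð/ is closest: same manner (fricative), place distance 1 (alveolar→dental), same voicing; total 1. Next closest is /ʃ/ at distance 2.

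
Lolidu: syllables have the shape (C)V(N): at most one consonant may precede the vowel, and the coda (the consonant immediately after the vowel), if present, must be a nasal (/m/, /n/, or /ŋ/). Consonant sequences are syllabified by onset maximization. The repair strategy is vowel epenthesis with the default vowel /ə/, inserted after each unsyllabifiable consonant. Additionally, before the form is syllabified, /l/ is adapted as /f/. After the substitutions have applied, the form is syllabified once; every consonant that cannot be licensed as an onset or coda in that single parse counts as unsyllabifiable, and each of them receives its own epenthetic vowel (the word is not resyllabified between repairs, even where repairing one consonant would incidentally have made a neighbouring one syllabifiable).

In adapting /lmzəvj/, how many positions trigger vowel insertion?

4

After substitution the input is /fmzəvj/.
The unsyllabifiable consonants are /f/, /m/, /v/, /j/; each receives one epenthetic vowel.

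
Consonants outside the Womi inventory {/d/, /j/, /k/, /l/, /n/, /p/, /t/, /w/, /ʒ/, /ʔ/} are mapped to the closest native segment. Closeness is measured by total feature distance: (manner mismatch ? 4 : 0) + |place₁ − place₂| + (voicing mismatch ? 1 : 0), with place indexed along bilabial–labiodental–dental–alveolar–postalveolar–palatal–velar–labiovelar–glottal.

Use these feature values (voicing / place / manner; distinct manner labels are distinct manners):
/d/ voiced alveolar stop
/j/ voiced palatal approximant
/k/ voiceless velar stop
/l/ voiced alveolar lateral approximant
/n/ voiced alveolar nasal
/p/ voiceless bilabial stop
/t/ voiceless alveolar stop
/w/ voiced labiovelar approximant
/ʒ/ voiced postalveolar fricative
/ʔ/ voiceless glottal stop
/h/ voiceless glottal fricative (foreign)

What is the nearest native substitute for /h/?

ʔ

/ʔ/ is closest: manner differs (fricative→stop, +4), place distance 0 (glottal→glottal), same voicing; total 4. Next closest is /ʒ/ at distance 5.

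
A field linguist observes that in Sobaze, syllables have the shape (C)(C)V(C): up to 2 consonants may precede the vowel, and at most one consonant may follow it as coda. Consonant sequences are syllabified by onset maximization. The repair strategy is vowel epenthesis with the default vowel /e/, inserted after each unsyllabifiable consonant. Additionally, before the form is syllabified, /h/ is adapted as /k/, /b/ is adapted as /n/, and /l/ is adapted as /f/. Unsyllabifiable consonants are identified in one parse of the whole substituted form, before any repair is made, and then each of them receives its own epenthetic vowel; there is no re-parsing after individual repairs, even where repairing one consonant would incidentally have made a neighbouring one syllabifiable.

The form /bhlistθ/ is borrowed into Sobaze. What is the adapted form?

Substitution: /b/ → /n/, /h/ → /k/, /l/ → /f/, giving /nkfistθ/.
Under (C)(C)V(C), the unsyllabifiable consonants are /n/, /t/, /θ/ (at most one coda consonant is licensed; onsets may contain at most 2 consonants).
Epenthesis after each stranded consonant: /n/ → /ne/, /t/ → /te/, /θ/ → /θe/.

nekfisteθe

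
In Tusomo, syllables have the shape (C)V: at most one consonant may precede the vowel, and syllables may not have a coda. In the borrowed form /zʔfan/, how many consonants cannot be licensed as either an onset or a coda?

Syllabifying with onset maximization leaves /z/, /ʔ/, /n/ stranded (no codas are permitted; onsets are limited to one consonant).

3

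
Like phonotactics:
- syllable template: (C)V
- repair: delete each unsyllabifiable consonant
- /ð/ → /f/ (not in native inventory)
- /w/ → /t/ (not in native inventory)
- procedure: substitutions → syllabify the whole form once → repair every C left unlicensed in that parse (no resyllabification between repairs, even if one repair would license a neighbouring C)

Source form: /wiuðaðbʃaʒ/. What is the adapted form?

Substitution: /w/ → /t/, /ð/ → /f/, giving /tiufafbʃaʒ/.
The consonants /f/, /b/, /ʒ/ cannot be parsed into a legal (C)V syllable (no codas are permitted; onsets are limited to one consonant).
Each unlicensed consonant is deleted: /f/, /b/, /ʒ/.

tiufaʃa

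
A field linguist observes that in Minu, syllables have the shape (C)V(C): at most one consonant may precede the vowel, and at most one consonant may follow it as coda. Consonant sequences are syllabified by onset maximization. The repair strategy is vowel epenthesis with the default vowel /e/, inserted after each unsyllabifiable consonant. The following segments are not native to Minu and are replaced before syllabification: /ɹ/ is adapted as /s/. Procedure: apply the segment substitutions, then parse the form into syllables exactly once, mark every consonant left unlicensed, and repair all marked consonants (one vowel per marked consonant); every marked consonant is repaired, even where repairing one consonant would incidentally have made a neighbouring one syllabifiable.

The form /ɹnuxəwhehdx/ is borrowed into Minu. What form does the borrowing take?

senuxəwhehdexe

Substitution: /ɹ/ → /s/, giving /snuxəwhehdx/.
Under (C)V(C), the unsyllabifiable consonants are /s/, /d/, /x/ (at most one coda consonant is licensed; onsets are limited to one consonant).
Epenthesis after each stranded consonant: /s/ → /se/, /d/ → /de/, /x/ → /xe/.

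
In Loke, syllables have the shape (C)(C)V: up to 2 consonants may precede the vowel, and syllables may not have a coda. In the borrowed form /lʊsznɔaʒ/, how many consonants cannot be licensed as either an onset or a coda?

Syllabifying with onset maximization leaves /s/, /ʒ/ stranded (no codas are permitted; onsets may contain at most 2 consonants).

2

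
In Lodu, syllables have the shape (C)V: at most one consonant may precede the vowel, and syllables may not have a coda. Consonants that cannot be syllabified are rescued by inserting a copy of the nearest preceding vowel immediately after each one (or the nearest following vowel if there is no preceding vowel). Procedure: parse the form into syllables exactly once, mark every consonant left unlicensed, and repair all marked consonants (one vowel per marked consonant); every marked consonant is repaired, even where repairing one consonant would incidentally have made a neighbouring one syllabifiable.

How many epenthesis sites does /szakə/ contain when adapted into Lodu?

The unsyllabifiable consonants are /s/; each receives one epenthetic vowel.

1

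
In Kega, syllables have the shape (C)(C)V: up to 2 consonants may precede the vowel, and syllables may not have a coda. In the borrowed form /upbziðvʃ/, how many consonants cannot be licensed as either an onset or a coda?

The consonants /p/, /ð/, /v/, /ʃ/ cannot be parsed into a legal (C)(C)V syllable (no codas are permitted; onsets may contain at most 2 consonants).

4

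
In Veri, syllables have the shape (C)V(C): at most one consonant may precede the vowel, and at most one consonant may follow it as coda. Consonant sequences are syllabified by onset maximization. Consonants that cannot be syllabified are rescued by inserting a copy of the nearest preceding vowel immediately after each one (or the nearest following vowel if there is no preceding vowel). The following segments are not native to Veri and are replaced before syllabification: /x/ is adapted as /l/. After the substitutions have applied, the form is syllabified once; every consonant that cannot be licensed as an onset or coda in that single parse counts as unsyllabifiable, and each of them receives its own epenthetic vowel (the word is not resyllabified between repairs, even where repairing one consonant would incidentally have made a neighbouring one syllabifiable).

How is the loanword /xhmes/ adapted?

Substitution: /x/ → /l/, giving /lhmes/.
The consonants /l/, /h/ cannot be parsed into a legal (C)V(C) syllable (at most one coda consonant is licensed; onsets are limited to one consonant).
Each unlicensed consonant becomes the onset of a new syllable: /l/ → /le/, /h/ → /he/.

lehemes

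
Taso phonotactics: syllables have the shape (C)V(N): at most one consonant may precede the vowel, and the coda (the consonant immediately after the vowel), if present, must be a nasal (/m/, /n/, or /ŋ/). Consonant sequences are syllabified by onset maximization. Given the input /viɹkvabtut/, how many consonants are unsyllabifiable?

Under (C)V(N), the unsyllabifiable consonants are /ɹ/, /k/, /b/, /t/ (only a nasal (/m/, /n/, or /ŋ/) is licensed in coda position; onsets are limited to one consonant).

4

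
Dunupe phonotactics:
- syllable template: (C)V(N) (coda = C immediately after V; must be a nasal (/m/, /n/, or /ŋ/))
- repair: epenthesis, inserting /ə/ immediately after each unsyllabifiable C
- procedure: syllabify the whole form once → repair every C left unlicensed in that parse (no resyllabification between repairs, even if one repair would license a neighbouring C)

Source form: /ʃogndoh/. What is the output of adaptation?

Syllabifying with onset maximization leaves /g/, /n/, /h/ stranded (only a nasal (/m/, /n/, or /ŋ/) is licensed in coda position; onsets are limited to one consonant).
Epenthesis after each stranded consonant: /g/ → /gə/, /n/ → /nə/, /h/ → /hə/.

ʃogənədohə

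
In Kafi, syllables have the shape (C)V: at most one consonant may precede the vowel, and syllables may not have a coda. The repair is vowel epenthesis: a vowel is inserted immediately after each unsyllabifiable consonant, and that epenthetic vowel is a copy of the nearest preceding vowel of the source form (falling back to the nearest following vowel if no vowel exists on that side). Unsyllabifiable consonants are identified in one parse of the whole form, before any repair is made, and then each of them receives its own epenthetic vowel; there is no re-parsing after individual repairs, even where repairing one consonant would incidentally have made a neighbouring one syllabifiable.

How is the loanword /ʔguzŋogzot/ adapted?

The consonants /ʔ/, /z/, /g/, /t/ cannot be parsed into a legal (C)V syllable (no codas are permitted; onsets are limited to one consonant).
Each unlicensed consonant becomes the onset of a new syllable: /ʔ/ → /ʔu/, /z/ → /zu/, /g/ → /go/, /t/ → /to/.

ʔuguzuŋogozoto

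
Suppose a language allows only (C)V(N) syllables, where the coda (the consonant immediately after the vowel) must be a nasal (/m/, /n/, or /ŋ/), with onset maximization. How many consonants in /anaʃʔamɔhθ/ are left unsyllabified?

3

The consonants /ʃ/, /h/, /θ/ cannot be parsed into a legal (C)V(N) syllable (only a nasal (/m/, /n/, or /ŋ/) is licensed in coda position; onsets are limited to one consonant).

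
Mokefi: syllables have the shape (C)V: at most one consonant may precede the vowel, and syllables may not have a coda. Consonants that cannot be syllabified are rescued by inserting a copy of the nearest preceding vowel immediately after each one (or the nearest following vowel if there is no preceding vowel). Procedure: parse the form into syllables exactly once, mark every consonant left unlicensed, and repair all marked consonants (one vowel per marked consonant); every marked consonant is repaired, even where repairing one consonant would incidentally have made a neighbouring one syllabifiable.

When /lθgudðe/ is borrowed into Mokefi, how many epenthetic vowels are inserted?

3

The unsyllabifiable consonants are /l/, /θ/, /d/; each receives one epenthetic vowel.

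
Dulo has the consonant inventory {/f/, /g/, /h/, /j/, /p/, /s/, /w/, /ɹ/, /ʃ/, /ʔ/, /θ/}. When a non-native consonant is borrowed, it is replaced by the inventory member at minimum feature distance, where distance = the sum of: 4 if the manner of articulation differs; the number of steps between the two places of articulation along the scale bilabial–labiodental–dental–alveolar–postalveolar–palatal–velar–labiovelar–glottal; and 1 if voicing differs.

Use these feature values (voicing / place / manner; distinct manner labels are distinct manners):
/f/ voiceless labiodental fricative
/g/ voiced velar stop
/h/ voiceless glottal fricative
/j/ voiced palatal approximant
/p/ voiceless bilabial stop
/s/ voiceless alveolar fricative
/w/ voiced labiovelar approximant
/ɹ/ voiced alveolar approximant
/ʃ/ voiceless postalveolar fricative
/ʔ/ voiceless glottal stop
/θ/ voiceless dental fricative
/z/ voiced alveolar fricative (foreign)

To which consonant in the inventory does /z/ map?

s

/s/ is closest: same manner (fricative), place distance 0 (alveolar→alveolar), voicing differs (+1); total 1. Next closest is /ʃ/ at distance 2.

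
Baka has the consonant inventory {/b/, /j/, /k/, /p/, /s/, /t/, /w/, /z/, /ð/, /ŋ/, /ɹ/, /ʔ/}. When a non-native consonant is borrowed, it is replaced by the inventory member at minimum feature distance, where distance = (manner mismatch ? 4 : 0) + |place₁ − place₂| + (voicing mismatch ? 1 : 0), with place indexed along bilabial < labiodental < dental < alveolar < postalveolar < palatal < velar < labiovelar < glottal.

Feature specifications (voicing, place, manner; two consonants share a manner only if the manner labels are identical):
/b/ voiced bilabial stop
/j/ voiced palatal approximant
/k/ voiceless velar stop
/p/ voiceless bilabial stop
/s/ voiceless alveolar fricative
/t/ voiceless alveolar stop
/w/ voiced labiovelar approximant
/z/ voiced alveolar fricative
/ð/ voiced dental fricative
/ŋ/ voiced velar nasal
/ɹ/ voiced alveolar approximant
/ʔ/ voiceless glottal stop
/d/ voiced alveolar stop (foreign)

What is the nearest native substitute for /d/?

/t/ is closest: same manner (stop), place distance 0 (alveolar→alveolar), voicing differs (+1); total 1. Next closest is /b/ at distance 3.

t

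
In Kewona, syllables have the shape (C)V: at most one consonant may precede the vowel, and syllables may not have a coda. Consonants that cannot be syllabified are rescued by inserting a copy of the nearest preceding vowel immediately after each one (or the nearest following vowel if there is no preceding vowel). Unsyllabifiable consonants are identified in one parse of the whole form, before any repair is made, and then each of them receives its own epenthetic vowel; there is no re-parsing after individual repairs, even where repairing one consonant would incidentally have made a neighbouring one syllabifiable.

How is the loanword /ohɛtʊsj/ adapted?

ohɛtʊsʊjʊ

Syllabifying with onset maximization leaves /s/, /j/ stranded (no codas are permitted; onsets are limited to one consonant).
Epenthesis after each stranded consonant: /s/ → /sʊ/, /j/ → /jʊ/.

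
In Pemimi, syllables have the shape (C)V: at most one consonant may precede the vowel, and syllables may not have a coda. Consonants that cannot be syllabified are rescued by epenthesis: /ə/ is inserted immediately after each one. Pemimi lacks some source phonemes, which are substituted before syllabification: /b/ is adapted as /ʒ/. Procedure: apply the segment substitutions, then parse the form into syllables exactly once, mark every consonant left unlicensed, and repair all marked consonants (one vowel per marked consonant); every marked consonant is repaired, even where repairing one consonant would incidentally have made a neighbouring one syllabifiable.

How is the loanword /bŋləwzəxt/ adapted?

ʒəŋələwəzəxətə

Substitution: /b/ → /ʒ/, giving /ʒŋləwzəxt/.
Syllabifying with onset maximization leaves /ʒ/, /ŋ/, /w/, /x/, /t/ stranded (no codas are permitted; onsets are limited to one consonant).
Each unlicensed consonant becomes the onset of a new syllable: /ʒ/ → /ʒə/, /ŋ/ → /ŋə/, /w/ → /wə/, /x/ → /xə/, /t/ → /tə/.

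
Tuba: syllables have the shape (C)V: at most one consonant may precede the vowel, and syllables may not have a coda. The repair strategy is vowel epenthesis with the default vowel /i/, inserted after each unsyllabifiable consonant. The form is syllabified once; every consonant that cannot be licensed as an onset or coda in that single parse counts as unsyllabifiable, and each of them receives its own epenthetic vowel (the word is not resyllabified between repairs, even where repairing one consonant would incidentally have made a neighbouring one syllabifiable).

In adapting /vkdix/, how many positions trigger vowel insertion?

The unsyllabifiable consonants are /v/, /k/, /x/; each receives one epenthetic vowel.

3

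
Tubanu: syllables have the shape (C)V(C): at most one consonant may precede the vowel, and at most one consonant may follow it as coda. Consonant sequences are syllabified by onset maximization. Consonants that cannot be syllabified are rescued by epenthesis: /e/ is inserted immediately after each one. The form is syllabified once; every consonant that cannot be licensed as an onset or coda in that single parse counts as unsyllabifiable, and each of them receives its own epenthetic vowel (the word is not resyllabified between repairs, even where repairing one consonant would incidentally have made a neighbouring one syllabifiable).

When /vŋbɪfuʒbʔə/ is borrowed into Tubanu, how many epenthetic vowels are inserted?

The unsyllabifiable consonants are /v/, /ŋ/, /b/; each receives one epenthetic vowel.

3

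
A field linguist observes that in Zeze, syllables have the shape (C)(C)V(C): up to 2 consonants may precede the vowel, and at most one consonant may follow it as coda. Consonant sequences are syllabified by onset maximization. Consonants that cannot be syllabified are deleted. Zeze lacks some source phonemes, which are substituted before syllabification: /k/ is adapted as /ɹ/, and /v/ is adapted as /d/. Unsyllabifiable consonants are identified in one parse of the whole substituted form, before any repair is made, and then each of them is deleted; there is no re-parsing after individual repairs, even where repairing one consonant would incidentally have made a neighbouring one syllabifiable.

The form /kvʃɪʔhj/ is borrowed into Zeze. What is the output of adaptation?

dʃɪʔ

Substitution: /k/ → /ɹ/, /v/ → /d/, giving /ɹdʃɪʔhj/.
Syllabifying with onset maximization leaves /ɹ/, /h/, /j/ stranded (at most one coda consonant is licensed; onsets may contain at most 2 consonants).
Deleting the stranded consonants removes /ɹ/, /h/, /j/.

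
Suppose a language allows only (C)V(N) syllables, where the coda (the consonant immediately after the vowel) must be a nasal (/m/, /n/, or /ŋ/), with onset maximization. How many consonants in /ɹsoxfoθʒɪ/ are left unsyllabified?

3

Under (C)V(N), the unsyllabifiable consonants are /ɹ/, /x/, /θ/ (only a nasal (/m/, /n/, or /ŋ/) is licensed in coda position; onsets are limited to one consonant).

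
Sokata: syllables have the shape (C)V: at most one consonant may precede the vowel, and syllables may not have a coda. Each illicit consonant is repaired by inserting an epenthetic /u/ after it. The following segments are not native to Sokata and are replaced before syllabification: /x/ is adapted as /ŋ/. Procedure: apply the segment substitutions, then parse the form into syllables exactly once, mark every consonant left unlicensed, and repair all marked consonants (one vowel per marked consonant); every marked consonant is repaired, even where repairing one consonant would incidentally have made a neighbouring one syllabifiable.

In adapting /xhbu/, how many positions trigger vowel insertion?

After substitution the input is /ŋhbu/.
The unsyllabifiable consonants are /ŋ/, /h/; each receives one epenthetic vowel.

2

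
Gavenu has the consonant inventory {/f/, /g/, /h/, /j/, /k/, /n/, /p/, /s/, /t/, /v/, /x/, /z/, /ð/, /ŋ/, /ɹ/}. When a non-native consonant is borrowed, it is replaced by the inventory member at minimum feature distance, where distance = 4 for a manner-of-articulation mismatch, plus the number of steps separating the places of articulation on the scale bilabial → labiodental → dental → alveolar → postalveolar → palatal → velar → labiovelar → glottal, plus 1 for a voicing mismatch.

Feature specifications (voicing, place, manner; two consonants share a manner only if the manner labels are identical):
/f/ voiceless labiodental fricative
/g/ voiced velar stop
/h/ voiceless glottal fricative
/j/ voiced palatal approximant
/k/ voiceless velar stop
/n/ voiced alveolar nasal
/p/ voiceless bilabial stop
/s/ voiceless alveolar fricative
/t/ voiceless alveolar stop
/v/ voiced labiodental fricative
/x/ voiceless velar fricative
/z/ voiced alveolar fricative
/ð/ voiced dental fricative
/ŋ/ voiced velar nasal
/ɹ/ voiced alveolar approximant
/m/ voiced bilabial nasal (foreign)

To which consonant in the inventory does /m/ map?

/n/ is closest: same manner (nasal), place distance 3 (bilabial→alveolar), same voicing; total 3. Next closest is /p/ at distance 5.

n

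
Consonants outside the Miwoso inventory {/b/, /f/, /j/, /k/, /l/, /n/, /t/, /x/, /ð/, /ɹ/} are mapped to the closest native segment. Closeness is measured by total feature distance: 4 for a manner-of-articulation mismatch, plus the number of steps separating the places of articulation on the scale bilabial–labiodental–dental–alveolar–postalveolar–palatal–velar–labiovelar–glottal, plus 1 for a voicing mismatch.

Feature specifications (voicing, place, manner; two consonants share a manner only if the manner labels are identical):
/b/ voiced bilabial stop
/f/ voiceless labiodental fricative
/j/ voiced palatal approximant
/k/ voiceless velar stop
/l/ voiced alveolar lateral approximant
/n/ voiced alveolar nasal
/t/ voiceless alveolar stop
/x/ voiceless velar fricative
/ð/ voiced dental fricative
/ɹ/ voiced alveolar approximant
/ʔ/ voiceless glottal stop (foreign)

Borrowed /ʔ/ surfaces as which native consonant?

k

/k/ is closest: same manner (stop), place distance 2 (glottal→velar), same voicing; total 2. Next closest is /t/ at distance 5.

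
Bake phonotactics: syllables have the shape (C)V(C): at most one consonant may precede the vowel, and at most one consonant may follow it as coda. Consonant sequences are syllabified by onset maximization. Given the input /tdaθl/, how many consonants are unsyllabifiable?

2

Syllabifying with onset maximization leaves /t/, /l/ stranded (at most one coda consonant is licensed; onsets are limited to one consonant).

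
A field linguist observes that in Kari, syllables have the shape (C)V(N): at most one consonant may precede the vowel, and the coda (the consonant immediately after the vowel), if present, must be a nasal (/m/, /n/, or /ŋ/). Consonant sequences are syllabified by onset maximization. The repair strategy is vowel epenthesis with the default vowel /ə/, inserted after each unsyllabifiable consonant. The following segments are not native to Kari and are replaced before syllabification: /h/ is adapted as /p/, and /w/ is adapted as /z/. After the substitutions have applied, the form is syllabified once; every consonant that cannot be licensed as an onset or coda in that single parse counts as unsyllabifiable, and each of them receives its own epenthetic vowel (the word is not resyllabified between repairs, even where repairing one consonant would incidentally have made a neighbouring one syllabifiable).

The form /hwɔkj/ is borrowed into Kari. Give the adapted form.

pəzɔkəjə

Substitution: /h/ → /p/, /w/ → /z/, giving /pzɔkj/.
The consonants /p/, /k/, /j/ cannot be parsed into a legal (C)V(N) syllable (only a nasal (/m/, /n/, or /ŋ/) is licensed in coda position; onsets are limited to one consonant).
Epenthesis after each stranded consonant: /p/ → /pə/, /k/ → /kə/, /j/ → /jə/.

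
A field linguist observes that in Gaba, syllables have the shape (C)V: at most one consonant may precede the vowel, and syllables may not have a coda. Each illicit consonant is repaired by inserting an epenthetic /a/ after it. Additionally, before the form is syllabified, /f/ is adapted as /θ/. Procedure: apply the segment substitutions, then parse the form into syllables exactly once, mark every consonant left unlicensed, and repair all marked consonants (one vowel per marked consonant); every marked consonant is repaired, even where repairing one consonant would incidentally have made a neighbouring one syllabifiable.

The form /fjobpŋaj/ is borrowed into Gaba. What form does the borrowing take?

θajobapaŋaja

Substitution: /f/ → /θ/, giving /θjobpŋaj/.
Syllabifying with onset maximization leaves /θ/, /b/, /p/, /j/ stranded (no codas are permitted; onsets are limited to one consonant).
Inserting the epenthetic vowel yields /θ/ → /θa/, /b/ → /ba/, /p/ → /pa/, /j/ → /ja/.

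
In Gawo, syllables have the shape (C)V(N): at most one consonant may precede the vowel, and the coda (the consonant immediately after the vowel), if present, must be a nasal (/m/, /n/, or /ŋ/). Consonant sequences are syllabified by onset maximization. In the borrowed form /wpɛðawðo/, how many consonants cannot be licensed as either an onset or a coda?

Under (C)V(N), the unsyllabifiable consonants are /w/, /w/ (only a nasal (/m/, /n/, or /ŋ/) is licensed in coda position; onsets are limited to one consonant).

2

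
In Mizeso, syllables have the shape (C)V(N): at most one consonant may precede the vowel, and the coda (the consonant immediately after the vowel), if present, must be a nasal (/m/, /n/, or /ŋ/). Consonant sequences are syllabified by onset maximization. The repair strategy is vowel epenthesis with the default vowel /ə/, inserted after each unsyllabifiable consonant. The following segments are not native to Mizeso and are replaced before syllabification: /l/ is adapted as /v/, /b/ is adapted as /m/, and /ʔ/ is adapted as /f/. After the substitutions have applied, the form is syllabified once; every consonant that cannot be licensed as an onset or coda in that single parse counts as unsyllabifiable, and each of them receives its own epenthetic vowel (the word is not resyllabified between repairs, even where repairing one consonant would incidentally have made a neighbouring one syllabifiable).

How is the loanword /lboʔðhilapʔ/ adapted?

vəmofəðəhivapəfə

Substitution: /l/ → /v/, /b/ → /m/, /ʔ/ → /f/, giving /vmofðhivapf/.
Under (C)V(N), the unsyllabifiable consonants are /v/, /f/, /ð/, /p/, /f/ (only a nasal (/m/, /n/, or /ŋ/) is licensed in coda position; onsets are limited to one consonant).
Each unlicensed consonant becomes the onset of a new syllable: /v/ → /və/, /f/ → /fə/, /ð/ → /ðə/, /p/ → /pə/, /f/ → /fə/.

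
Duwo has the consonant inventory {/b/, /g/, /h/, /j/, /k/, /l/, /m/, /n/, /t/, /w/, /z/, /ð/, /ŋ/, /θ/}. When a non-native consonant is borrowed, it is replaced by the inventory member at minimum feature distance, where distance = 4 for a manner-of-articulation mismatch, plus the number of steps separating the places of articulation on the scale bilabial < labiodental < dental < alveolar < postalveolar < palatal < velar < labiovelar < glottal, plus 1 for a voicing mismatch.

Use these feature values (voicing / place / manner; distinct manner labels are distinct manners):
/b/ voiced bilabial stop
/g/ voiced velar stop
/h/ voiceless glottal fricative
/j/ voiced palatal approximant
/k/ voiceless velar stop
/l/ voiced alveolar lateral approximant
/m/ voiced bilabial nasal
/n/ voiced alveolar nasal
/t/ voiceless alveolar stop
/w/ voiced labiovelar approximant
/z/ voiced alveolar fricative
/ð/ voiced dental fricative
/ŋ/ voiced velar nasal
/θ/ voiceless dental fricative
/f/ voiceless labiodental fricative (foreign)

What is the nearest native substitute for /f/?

/θ/ is closest: same manner (fricative), place distance 1 (labiodental→dental), same voicing; total 1. Next closest is /ð/ at distance 2.

θ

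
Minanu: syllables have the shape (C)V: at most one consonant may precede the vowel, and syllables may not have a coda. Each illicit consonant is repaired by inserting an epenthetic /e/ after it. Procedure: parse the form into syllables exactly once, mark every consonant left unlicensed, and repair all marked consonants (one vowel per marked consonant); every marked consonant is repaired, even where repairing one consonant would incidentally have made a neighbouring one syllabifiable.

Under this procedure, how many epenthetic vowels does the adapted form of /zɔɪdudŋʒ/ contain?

The unsyllabifiable consonants are /d/, /ŋ/, /ʒ/; each receives one epenthetic vowel.

3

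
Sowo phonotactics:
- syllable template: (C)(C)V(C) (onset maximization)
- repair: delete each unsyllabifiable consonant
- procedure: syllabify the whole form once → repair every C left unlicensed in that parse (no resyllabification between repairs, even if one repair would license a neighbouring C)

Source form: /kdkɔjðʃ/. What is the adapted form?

Under (C)(C)V(C), the unsyllabifiable consonants are /k/, /ð/, /ʃ/ (at most one coda consonant is licensed; onsets may contain at most 2 consonants).
Deleting the stranded consonants removes /k/, /ð/, /ʃ/.

dkɔj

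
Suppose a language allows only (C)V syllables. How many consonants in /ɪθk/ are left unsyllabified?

The consonants /θ/, /k/ cannot be parsed into a legal (C)V syllable (no codas are permitted; onsets are limited to one consonant).

2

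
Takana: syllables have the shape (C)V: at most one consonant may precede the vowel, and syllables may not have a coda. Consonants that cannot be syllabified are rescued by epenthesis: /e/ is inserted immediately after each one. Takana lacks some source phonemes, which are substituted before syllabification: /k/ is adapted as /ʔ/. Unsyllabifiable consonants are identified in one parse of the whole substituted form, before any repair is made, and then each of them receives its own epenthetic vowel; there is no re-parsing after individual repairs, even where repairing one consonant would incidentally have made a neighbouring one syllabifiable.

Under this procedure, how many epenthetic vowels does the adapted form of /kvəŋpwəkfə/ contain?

4

After substitution the input is /ʔvəŋpwəʔfə/.
The unsyllabifiable consonants are /ʔ/, /ŋ/, /p/, /ʔ/; each receives one epenthetic vowel.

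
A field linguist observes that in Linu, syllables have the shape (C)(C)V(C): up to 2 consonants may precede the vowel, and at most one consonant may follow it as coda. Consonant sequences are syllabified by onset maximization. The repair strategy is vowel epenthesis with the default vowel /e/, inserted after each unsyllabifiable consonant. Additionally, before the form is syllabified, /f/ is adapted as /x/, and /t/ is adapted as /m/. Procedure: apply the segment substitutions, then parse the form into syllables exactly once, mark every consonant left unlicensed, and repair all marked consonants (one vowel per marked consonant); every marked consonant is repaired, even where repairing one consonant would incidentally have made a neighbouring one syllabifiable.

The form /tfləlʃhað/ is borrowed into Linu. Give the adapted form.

mexləlʃhað

Substitution: /t/ → /m/, /f/ → /x/, giving /mxləlʃhað/.
Under (C)(C)V(C), the unsyllabifiable consonants are /m/ (at most one coda consonant is licensed; onsets may contain at most 2 consonants).
Epenthesis after each stranded consonant: /m/ → /me/.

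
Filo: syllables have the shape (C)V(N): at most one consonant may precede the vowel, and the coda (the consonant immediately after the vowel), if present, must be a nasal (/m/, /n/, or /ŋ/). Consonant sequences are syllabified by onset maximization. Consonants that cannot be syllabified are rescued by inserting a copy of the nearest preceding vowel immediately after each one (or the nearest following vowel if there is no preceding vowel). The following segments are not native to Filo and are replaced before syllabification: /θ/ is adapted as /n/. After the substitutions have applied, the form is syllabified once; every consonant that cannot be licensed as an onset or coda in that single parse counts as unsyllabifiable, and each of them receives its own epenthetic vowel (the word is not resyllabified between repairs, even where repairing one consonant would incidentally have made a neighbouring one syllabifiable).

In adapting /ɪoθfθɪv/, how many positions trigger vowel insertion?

After substitution the input is /ɪonfnɪv/.
The unsyllabifiable consonants are /f/, /v/; each receives one epenthetic vowel.

2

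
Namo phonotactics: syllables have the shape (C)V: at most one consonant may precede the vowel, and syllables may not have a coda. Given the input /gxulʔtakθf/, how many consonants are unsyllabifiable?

The consonants /g/, /l/, /ʔ/, /k/, /θ/, /f/ cannot be parsed into a legal (C)V syllable (no codas are permitted; onsets are limited to one consonant).

6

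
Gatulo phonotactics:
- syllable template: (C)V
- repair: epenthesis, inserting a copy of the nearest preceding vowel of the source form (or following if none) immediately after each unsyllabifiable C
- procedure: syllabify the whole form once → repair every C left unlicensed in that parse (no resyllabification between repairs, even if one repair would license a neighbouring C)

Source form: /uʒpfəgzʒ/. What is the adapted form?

Syllabifying with onset maximization leaves /ʒ/, /p/, /g/, /z/, /ʒ/ stranded (no codas are permitted; onsets are limited to one consonant).
Inserting the epenthetic vowel yields /ʒ/ → /ʒu/, /p/ → /pu/, /g/ → /gə/, /z/ → /zə/, /ʒ/ → /ʒə/.

uʒupufəgəzəʒə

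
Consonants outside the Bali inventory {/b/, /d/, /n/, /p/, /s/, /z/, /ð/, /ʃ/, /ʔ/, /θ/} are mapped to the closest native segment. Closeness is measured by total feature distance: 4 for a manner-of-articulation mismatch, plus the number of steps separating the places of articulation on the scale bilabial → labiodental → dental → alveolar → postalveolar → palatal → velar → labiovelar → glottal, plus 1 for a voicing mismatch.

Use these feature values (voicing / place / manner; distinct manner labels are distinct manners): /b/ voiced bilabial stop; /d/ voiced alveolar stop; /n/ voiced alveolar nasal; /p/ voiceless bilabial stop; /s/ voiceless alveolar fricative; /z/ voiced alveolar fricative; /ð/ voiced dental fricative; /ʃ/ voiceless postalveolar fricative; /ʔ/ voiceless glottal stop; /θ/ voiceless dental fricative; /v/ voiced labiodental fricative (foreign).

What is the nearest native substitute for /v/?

/ð/ is closest: same manner (fricative), place distance 1 (labiodental→dental), same voicing; total 1. Next closest is /z/ at distance 2.

ð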